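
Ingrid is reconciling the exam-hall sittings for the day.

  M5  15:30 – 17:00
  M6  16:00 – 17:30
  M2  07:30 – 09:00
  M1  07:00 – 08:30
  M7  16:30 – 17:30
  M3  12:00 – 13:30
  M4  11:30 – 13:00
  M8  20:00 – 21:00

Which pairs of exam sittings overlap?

M1 & M2, M3 & M4, M5 & M6, M5 & M7, M6 & M7

Two intervals overlap when each starts before the other ends.
Sorted by start: M1, M2, M4, M3, M5, M6, M7, M8.
M2 starts before M1 ends → M1 and M2 overlap.
M4 starts after M1 ends, so nothing later overlaps M1 either.
M4 starts after M2 ends, so nothing later overlaps M2 either.
M3 starts before M4 ends → M4 and M3 overlap.
M5 starts after M4 ends, so nothing later overlaps M4 either.
M5 starts after M3 ends, so nothing later overlaps M3 either.
M6 starts before M5 ends → M5 and M6 overlap.
M7 starts before M5 ends → M5 and M7 overlap.
M8 starts after M5 ends.
M7 starts before M6 ends → M6 and M7 overlap.
M8 starts after M6 ends.
M8 starts after M7 ends.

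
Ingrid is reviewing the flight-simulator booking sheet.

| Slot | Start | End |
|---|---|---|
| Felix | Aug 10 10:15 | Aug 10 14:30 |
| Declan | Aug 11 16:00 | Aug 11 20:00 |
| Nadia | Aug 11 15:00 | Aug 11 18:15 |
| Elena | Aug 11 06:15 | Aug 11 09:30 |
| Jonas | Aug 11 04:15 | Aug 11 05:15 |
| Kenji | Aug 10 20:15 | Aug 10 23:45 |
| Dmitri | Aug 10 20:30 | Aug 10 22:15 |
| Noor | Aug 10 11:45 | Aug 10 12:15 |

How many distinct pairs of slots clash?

3

Check each pair: they overlap iff neither finishes before the other starts.
Sorted by start: Felix, Noor, Kenji, Dmitri, Jonas, Elena, Nadia, Declan.
Noor starts before Felix ends → Felix and Noor overlap.
Kenji starts after Felix ends, so nothing later overlaps Felix either.
Kenji starts after Noor ends, so nothing later overlaps Noor either.
Dmitri starts before Kenji ends → Kenji and Dmitri overlap.
Jonas starts after Kenji ends, so nothing later overlaps Kenji either.
Jonas starts after Dmitri ends, so nothing later overlaps Dmitri either.
Elena starts after Jonas ends, so nothing later overlaps Jonas either.
Nadia starts after Elena ends, so nothing later overlaps Elena either.
Declan starts before Nadia ends → Nadia and Declan overlap.
Overlapping pairs: Declan & Nadia, Dmitri & Kenji, Felix & Noor — 3 in total.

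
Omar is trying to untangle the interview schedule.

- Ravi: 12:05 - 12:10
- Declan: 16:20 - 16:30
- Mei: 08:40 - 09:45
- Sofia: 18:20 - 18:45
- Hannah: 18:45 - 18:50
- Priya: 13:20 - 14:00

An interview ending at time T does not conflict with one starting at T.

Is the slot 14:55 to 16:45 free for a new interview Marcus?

Mei: ends 09:45 at or before Marcus starts 14:55 → clear.
Ravi: ends 12:10 at or before Marcus starts 14:55 → clear.
Priya: ends 14:00 at or before Marcus starts 14:55 → clear.
Declan: starts 16:20 before Marcus ends 16:45, and ends 16:30 after Marcus starts 14:55 → overlap.
Sofia: starts 18:20 at or after Marcus ends 16:45 → clear.
Hannah: starts 18:45 at or after Marcus ends 16:45 → clear.
Marcus overlaps Declan.

No — it overlaps Declan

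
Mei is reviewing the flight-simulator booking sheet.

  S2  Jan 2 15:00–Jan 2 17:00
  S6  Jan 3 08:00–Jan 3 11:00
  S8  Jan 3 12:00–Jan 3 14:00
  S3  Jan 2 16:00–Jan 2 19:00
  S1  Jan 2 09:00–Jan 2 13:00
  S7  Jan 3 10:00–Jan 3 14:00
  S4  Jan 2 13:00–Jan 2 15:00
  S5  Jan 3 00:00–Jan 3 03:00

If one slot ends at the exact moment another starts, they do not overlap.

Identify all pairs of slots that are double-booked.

Sorted by start: S1, S4, S2, S3, S5, S6, S7, S8.
S4 starts exactly when S1 ends (back-to-back, no overlap), so S1 has no further overlaps.
S2 starts exactly when S4 ends (back-to-back, no overlap), so S4 has no further overlaps.
S3 starts before S2 ends → S2 and S3 overlap.
S5 starts after S2 ends, so S2 has no further overlaps.
S5 starts after S3 ends, so S3 has no further overlaps.
S6 starts after S5 ends, so S5 has no further overlaps.
S7 starts before S6 ends → S6 and S7 overlap.
S8 starts after S6 ends.
S8 starts before S7 ends → S7 and S8 overlap.

S2 & S3, S6 & S7, S7 & S8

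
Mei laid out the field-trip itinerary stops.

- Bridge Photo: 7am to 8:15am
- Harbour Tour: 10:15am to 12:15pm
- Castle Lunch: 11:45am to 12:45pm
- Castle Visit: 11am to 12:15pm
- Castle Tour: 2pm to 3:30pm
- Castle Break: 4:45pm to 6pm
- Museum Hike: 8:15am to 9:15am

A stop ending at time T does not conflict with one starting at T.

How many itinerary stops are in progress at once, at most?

Sort all start/end points and keep a running count:
7am start Bridge Photo → 1
8:15am end Bridge Photo → 0
8:15am start Museum Hike → 1
9:15am end Museum Hike → 0
10:15am start Harbour Tour → 1
11am start Castle Visit → 2
11:45am start Castle Lunch → 3
12:15pm end Castle Visit → 2
12:15pm end Harbour Tour → 1
12:45pm end Castle Lunch → 0
2pm start Castle Tour → 1
3:30pm end Castle Tour → 0
4:45pm start Castle Break → 1
6pm end Castle Break → 0
Peak is 3, at 11:45am (Castle Lunch, Castle Visit, Harbour Tour).

3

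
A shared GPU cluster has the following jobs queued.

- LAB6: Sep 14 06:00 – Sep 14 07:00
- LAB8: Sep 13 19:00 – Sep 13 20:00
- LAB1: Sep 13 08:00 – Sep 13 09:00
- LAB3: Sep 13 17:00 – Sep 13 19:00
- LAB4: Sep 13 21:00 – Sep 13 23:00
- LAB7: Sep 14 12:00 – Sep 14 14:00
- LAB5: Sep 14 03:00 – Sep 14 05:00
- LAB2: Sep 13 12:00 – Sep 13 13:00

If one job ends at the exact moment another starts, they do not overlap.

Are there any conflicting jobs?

No

Sorted by start: LAB1, LAB2, LAB3, LAB8, LAB4, LAB5, LAB6, LAB7.
LAB2 starts after LAB1 ends — done with LAB1.
LAB3 starts after LAB2 ends — done with LAB2.
LAB8 starts exactly when LAB3 ends (back-to-back, no overlap) — done with LAB3.
LAB4 starts after LAB8 ends — done with LAB8.
LAB5 starts after LAB4 ends — done with LAB4.
LAB6 starts after LAB5 ends — done with LAB5.
LAB7 starts after LAB6 ends.
Every pair is clear; the schedule has no overlaps.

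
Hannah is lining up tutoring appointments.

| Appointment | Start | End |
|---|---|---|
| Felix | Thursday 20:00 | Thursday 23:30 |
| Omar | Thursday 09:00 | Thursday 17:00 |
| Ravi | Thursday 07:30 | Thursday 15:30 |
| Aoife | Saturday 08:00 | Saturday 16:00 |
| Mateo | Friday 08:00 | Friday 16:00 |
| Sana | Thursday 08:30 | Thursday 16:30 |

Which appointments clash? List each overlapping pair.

Omar & Ravi, Omar & Sana, Ravi & Sana

Sorted by start: Ravi, Sana, Omar, Felix, Mateo, Aoife.
Sana starts before Ravi ends → Ravi and Sana overlap.
Omar starts before Ravi ends → Ravi and Omar overlap.
Felix starts after Ravi ends, so Ravi has no further overlaps.
Omar starts before Sana ends → Sana and Omar overlap.
Felix starts after Sana ends, so Sana has no further overlaps.
Felix starts after Omar ends, so Omar has no further overlaps.
Mateo starts after Felix ends, so Felix has no further overlaps.
Aoife starts after Mateo ends.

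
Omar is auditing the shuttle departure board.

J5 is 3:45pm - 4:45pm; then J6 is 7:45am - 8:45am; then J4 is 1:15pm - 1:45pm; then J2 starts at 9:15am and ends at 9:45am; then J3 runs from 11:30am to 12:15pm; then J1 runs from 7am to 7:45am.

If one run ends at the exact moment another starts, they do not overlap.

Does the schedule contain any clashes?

Check each pair: they overlap iff neither finishes before the other starts.
Sorted by start: J1, J6, J2, J3, J4, J5.
J6 starts exactly when J1 ends (back-to-back, no overlap), so J1 has no further overlaps.
J2 starts after J6 ends, so J6 has no further overlaps.
J3 starts after J2 ends, so J2 has no further overlaps.
J4 starts after J3 ends, so J3 has no further overlaps.
J5 starts after J4 ends.
Every pair is clear; the schedule has no overlaps.

No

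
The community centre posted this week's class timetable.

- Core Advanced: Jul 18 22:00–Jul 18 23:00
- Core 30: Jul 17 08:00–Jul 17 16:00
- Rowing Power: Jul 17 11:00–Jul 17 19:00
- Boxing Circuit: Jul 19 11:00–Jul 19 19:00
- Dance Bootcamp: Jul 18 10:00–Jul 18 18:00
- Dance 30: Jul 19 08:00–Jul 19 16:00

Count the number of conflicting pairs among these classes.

Sorted by start: Core 30, Rowing Power, Dance Bootcamp, Core Advanced, Dance 30, Boxing Circuit.
Rowing Power starts before Core 30 ends → Core 30 and Rowing Power overlap.
Dance Bootcamp starts after Core 30 ends — done with Core 30.
Dance Bootcamp starts after Rowing Power ends — done with Rowing Power.
Core Advanced starts after Dance Bootcamp ends — done with Dance Bootcamp.
Dance 30 starts after Core Advanced ends — done with Core Advanced.
Boxing Circuit starts before Dance 30 ends → Dance 30 and Boxing Circuit overlap.
Overlapping pairs: Boxing Circuit & Dance 30, Core 30 & Rowing Power — 2 in total.

2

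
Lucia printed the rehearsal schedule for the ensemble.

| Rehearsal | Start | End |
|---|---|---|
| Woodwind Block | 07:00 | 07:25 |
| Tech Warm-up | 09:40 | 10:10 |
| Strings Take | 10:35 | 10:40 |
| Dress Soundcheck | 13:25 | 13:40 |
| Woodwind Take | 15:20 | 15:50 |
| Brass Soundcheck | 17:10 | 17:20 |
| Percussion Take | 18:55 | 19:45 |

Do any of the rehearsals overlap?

No

Sorted by start: Woodwind Block, Tech Warm-up, Strings Take, Dress Soundcheck, Woodwind Take, Brass Soundcheck, Percussion Take.
Tech Warm-up starts after Woodwind Block ends; Woodwind Block is clear from here.
Strings Take starts after Tech Warm-up ends; Tech Warm-up is clear from here.
Dress Soundcheck starts after Strings Take ends; Strings Take is clear from here.
Woodwind Take starts after Dress Soundcheck ends; Dress Soundcheck is clear from here.
Brass Soundcheck starts after Woodwind Take ends; Woodwind Take is clear from here.
Percussion Take starts after Brass Soundcheck ends.
Every pair is clear; the schedule has no overlaps.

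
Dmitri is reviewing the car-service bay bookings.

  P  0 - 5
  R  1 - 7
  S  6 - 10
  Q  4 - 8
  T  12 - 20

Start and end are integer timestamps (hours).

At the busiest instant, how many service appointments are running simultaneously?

Sweep the timeline, counting +1 at each start and −1 at each end (ends before starts at a tie):
0 start P → 1
1 start R → 2
4 start Q → 3
5 end P → 2
6 start S → 3
7 end R → 2
8 end Q → 1
10 end S → 0
12 start T → 1
20 end T → 0
Peak is 3, at 4 (P, Q, R).

3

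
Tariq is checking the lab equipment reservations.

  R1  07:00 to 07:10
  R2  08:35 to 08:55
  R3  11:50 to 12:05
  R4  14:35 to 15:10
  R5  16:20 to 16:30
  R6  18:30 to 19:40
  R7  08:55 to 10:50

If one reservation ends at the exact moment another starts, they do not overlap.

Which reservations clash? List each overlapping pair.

no conflicts

Check each pair: they overlap iff neither finishes before the other starts.
Sorted by start: R1, R2, R7, R3, R4, R5, R6.
R2 starts after R1 ends, so nothing later overlaps R1 either.
R7 starts exactly when R2 ends (back-to-back, no overlap), so nothing later overlaps R2 either.
R3 starts after R7 ends, so nothing later overlaps R7 either.
R4 starts after R3 ends, so nothing later overlaps R3 either.
R5 starts after R4 ends, so nothing later overlaps R4 either.
R6 starts after R5 ends.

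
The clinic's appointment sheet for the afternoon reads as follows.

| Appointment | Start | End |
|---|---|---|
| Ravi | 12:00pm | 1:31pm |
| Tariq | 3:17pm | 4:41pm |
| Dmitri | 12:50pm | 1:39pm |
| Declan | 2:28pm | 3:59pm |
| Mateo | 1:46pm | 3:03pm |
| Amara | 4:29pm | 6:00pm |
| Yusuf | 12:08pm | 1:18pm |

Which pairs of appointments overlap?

Sorted by start: Ravi, Yusuf, Dmitri, Mateo, Declan, Tariq, Amara.
Yusuf starts before Ravi ends → Ravi and Yusuf overlap.
Dmitri starts before Ravi ends → Ravi and Dmitri overlap.
Mateo starts after Ravi ends; Ravi is clear from here.
Dmitri starts before Yusuf ends → Yusuf and Dmitri overlap.
Mateo starts after Yusuf ends; Yusuf is clear from here.
Mateo starts after Dmitri ends; Dmitri is clear from here.
Declan starts before Mateo ends → Mateo and Declan overlap.
Tariq starts after Mateo ends; Mateo is clear from here.
Tariq starts before Declan ends → Declan and Tariq overlap.
Amara starts after Declan ends.
Amara starts before Tariq ends → Tariq and Amara overlap.

Amara & Tariq, Declan & Mateo, Declan & Tariq, Dmitri & Ravi, Dmitri & Yusuf, Ravi & Yusuf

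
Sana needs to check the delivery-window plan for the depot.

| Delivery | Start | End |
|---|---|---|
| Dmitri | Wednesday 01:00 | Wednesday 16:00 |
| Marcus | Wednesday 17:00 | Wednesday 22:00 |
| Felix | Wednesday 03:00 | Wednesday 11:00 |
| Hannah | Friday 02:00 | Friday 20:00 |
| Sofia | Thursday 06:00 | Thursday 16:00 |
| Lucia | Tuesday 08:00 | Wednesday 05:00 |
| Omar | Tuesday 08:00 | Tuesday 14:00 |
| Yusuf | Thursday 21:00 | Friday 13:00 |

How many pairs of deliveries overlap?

5

Sorted by start: Lucia, Omar, Dmitri, Felix, Marcus, Sofia, Yusuf, Hannah.
Omar starts before Lucia ends → Lucia and Omar overlap.
Dmitri starts before Lucia ends → Lucia and Dmitri overlap.
Felix starts before Lucia ends → Lucia and Felix overlap.
Marcus starts after Lucia ends — done with Lucia.
Dmitri starts after Omar ends — done with Omar.
Felix starts before Dmitri ends → Dmitri and Felix overlap.
Marcus starts after Dmitri ends — done with Dmitri.
Marcus starts after Felix ends — done with Felix.
Sofia starts after Marcus ends — done with Marcus.
Yusuf starts after Sofia ends — done with Sofia.
Hannah starts before Yusuf ends → Yusuf and Hannah overlap.
Overlapping pairs: Dmitri & Felix, Dmitri & Lucia, Felix & Lucia, Hannah & Yusuf, Lucia & Omar — 5 in total.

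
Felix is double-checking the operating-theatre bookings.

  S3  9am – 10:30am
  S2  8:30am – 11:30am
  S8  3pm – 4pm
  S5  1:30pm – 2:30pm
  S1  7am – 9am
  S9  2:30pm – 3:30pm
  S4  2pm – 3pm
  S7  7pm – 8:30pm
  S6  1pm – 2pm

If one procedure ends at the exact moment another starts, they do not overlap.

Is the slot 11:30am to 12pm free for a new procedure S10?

Yes — the slot is free

S1: ends 9am at or before S10 starts 11:30am → clear.
S2: ends 11:30am at or before S10 starts 11:30am → clear.
S3: ends 10:30am at or before S10 starts 11:30am → clear.
S6: starts 1pm at or after S10 ends 12pm → clear.
S5: starts 1:30pm at or after S10 ends 12pm → clear.
S4: starts 2pm at or after S10 ends 12pm → clear.
S9: starts 2:30pm at or after S10 ends 12pm → clear.
S8: starts 3pm at or after S10 ends 12pm → clear.
S7: starts 7pm at or after S10 ends 12pm → clear.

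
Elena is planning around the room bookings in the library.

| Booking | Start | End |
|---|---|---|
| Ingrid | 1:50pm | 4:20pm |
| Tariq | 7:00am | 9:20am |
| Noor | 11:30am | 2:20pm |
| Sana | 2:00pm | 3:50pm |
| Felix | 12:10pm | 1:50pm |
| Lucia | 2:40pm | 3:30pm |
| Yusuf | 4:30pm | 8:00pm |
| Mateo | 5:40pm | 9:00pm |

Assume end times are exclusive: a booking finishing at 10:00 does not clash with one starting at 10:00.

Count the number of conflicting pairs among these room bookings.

Sorted by start: Tariq, Noor, Felix, Ingrid, Sana, Lucia, Yusuf, Mateo.
Noor starts after Tariq ends, so nothing later overlaps Tariq either.
Felix starts before Noor ends → Noor and Felix overlap.
Ingrid starts before Noor ends → Noor and Ingrid overlap.
Sana starts before Noor ends → Noor and Sana overlap.
Lucia starts after Noor ends, so nothing later overlaps Noor either.
Ingrid starts exactly when Felix ends (back-to-back, no overlap), so nothing later overlaps Felix either.
Sana starts before Ingrid ends → Ingrid and Sana overlap.
Lucia starts before Ingrid ends → Ingrid and Lucia overlap.
Yusuf starts after Ingrid ends, so nothing later overlaps Ingrid either.
Lucia starts before Sana ends → Sana and Lucia overlap.
Yusuf starts after Sana ends, so nothing later overlaps Sana either.
Yusuf starts after Lucia ends, so nothing later overlaps Lucia either.
Mateo starts before Yusuf ends → Yusuf and Mateo overlap.
Overlapping pairs: Felix & Noor, Ingrid & Lucia, Ingrid & Noor, Ingrid & Sana, Lucia & Sana, Mateo & Yusuf, Noor & Sana — 7 in total.

7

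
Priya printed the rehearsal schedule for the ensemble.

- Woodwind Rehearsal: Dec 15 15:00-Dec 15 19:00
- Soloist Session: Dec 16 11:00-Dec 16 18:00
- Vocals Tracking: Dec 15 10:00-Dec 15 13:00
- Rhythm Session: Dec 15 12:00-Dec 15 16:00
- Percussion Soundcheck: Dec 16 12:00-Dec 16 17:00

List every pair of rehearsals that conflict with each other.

Percussion Soundcheck & Soloist Session, Rhythm Session & Vocals Tracking, Rhythm Session & Woodwind Rehearsal

Sorted by start: Vocals Tracking, Rhythm Session, Woodwind Rehearsal, Soloist Session, Percussion Soundcheck.
Rhythm Session starts before Vocals Tracking ends → Vocals Tracking and Rhythm Session overlap.
Woodwind Rehearsal starts after Vocals Tracking ends; Vocals Tracking is clear from here.
Woodwind Rehearsal starts before Rhythm Session ends → Rhythm Session and Woodwind Rehearsal overlap.
Soloist Session starts after Rhythm Session ends; Rhythm Session is clear from here.
Soloist Session starts after Woodwind Rehearsal ends; Woodwind Rehearsal is clear from here.
Percussion Soundcheck starts before Soloist Session ends → Soloist Session and Percussion Soundcheck overlap.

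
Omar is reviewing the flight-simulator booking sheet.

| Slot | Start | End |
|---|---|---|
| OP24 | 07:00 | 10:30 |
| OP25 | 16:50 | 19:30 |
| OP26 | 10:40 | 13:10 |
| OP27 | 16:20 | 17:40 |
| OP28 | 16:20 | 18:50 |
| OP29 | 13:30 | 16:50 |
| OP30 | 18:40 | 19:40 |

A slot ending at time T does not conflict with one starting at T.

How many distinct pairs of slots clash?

Sorted by start: OP24, OP26, OP29, OP27, OP28, OP25, OP30.
OP26 starts after OP24 ends — done with OP24.
OP29 starts after OP26 ends — done with OP26.
OP27 starts before OP29 ends → OP29 and OP27 overlap.
OP28 starts before OP29 ends → OP29 and OP28 overlap.
OP25 starts exactly when OP29 ends (back-to-back, no overlap) — done with OP29.
OP28 starts before OP27 ends → OP27 and OP28 overlap.
OP25 starts before OP27 ends → OP27 and OP25 overlap.
OP30 starts after OP27 ends.
OP25 starts before OP28 ends → OP28 and OP25 overlap.
OP30 starts before OP28 ends → OP28 and OP30 overlap.
OP30 starts before OP25 ends → OP25 and OP30 overlap.
Overlapping pairs: OP25 & OP27, OP25 & OP28, OP25 & OP30, OP27 & OP28, OP27 & OP29, OP28 & OP29, OP28 & OP30 — 7 in total.

7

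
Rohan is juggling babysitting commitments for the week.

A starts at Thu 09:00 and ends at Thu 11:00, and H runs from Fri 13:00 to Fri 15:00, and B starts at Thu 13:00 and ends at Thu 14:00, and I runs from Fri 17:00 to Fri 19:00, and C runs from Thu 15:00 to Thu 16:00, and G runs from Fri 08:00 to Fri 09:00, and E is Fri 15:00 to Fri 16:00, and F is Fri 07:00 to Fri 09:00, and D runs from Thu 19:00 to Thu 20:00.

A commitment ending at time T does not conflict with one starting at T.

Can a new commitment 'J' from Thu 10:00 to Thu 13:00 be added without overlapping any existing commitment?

A: starts Thu 09:00 before J ends Thu 13:00, and ends Thu 11:00 after J starts Thu 10:00 → overlap.
B: starts Thu 13:00 at or after J ends Thu 13:00 → clear.
C: starts Thu 15:00 at or after J ends Thu 13:00 → clear.
D: starts Thu 19:00 at or after J ends Thu 13:00 → clear.
F: starts Fri 07:00 at or after J ends Thu 13:00 → clear.
G: starts Fri 08:00 at or after J ends Thu 13:00 → clear.
H: starts Fri 13:00 at or after J ends Thu 13:00 → clear.
E: starts Fri 15:00 at or after J ends Thu 13:00 → clear.
I: starts Fri 17:00 at or after J ends Thu 13:00 → clear.
J overlaps A.

No — it overlaps A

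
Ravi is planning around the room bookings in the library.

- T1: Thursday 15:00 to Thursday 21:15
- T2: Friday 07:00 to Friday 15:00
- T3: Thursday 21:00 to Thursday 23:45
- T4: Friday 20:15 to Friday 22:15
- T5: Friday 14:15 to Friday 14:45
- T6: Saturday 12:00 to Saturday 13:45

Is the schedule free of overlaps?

No

Check each pair: they overlap iff neither finishes before the other starts.
Sorted by start: T1, T3, T2, T5, T4, T6.
T3 starts before T1 ends → T1 and T3 overlap.
That's a conflict, so the schedule is not conflict-free.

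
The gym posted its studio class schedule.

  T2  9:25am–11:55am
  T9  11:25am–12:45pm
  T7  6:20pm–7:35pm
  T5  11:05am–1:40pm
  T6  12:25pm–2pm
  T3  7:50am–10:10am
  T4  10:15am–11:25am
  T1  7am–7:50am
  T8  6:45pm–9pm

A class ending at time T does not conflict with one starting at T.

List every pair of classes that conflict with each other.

Two intervals overlap when each starts before the other ends.
Sorted by start: T1, T3, T2, T4, T5, T9, T6, T7, T8.
T3 starts exactly when T1 ends (back-to-back, no overlap), so nothing later overlaps T1 either.
T2 starts before T3 ends → T3 and T2 overlap.
T4 starts after T3 ends, so nothing later overlaps T3 either.
T4 starts before T2 ends → T2 and T4 overlap.
T5 starts before T2 ends → T2 and T5 overlap.
T9 starts before T2 ends → T2 and T9 overlap.
T6 starts after T2 ends, so nothing later overlaps T2 either.
T5 starts before T4 ends → T4 and T5 overlap.
T9 starts exactly when T4 ends (back-to-back, no overlap), so nothing later overlaps T4 either.
T9 starts before T5 ends → T5 and T9 overlap.
T6 starts before T5 ends → T5 and T6 overlap.
T7 starts after T5 ends, so nothing later overlaps T5 either.
T6 starts before T9 ends → T9 and T6 overlap.
T7 starts after T9 ends, so nothing later overlaps T9 either.
T7 starts after T6 ends, so nothing later overlaps T6 either.
T8 starts before T7 ends → T7 and T8 overlap.

T2 & T3, T2 & T4, T2 & T5, T2 & T9, T4 & T5, T5 & T6, T5 & T9, T6 & T9, T7 & T8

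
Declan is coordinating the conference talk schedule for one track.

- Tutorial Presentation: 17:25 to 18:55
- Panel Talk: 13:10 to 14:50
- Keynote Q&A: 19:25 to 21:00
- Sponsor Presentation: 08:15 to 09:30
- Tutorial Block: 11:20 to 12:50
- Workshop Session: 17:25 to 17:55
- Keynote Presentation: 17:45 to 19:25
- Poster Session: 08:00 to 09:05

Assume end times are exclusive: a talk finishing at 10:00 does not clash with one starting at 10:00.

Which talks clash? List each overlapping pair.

Keynote Presentation & Tutorial Presentation, Keynote Presentation & Workshop Session, Poster Session & Sponsor Presentation, Tutorial Presentation & Workshop Session

Sorted by start: Poster Session, Sponsor Presentation, Tutorial Block, Panel Talk, Tutorial Presentation, Workshop Session, Keynote Presentation, Keynote Q&A.
Sponsor Presentation starts before Poster Session ends → Poster Session and Sponsor Presentation overlap.
Tutorial Block starts after Poster Session ends; Poster Session is clear from here.
Tutorial Block starts after Sponsor Presentation ends; Sponsor Presentation is clear from here.
Panel Talk starts after Tutorial Block ends; Tutorial Block is clear from here.
Tutorial Presentation starts after Panel Talk ends; Panel Talk is clear from here.
Workshop Session starts before Tutorial Presentation ends → Tutorial Presentation and Workshop Session overlap.
Keynote Presentation starts before Tutorial Presentation ends → Tutorial Presentation and Keynote Presentation overlap.
Keynote Q&A starts after Tutorial Presentation ends.
Keynote Presentation starts before Workshop Session ends → Workshop Session and Keynote Presentation overlap.
Keynote Q&A starts after Workshop Session ends.
Keynote Q&A starts exactly when Keynote Presentation ends (back-to-back, no overlap).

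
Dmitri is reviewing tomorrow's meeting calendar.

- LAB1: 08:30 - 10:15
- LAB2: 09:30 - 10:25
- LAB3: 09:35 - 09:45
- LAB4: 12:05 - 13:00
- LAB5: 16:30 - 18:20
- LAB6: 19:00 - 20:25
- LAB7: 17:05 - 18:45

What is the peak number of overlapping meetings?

Walk through starts and ends in time order (an end at T is processed before a start at T):
08:30 start LAB1 → 1
09:30 start LAB2 → 2
09:35 start LAB3 → 3
09:45 end LAB3 → 2
10:15 end LAB1 → 1
10:25 end LAB2 → 0
12:05 start LAB4 → 1
13:00 end LAB4 → 0
16:30 start LAB5 → 1
17:05 start LAB7 → 2
18:20 end LAB5 → 1
18:45 end LAB7 → 0
19:00 start LAB6 → 1
20:25 end LAB6 → 0
Peak is 3, at 09:35 (LAB1, LAB2, LAB3).

3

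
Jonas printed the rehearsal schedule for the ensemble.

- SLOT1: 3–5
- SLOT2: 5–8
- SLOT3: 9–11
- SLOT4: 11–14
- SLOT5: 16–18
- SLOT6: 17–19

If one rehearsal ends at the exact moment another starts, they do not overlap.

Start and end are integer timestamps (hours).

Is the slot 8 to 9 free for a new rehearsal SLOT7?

Yes — the slot is free

SLOT1: ends 5 at or before SLOT7 starts 8 → clear.
SLOT2: ends 8 at or before SLOT7 starts 8 → clear.
SLOT3: starts 9 at or after SLOT7 ends 9 → clear.
SLOT4: starts 11 at or after SLOT7 ends 9 → clear.
SLOT5: starts 16 at or after SLOT7 ends 9 → clear.
SLOT6: starts 17 at or after SLOT7 ends 9 → clear.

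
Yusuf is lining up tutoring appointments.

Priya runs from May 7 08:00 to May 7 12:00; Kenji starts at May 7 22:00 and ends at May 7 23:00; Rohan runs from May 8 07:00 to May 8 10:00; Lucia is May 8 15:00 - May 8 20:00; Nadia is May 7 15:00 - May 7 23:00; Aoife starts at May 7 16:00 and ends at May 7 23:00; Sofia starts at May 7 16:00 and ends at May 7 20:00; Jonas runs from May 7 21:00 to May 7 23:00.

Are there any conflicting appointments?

Yes

Two intervals overlap when each starts before the other ends.
Sorted by start: Priya, Nadia, Sofia, Aoife, Jonas, Kenji, Rohan, Lucia.
Nadia starts after Priya ends — done with Priya.
Sofia starts before Nadia ends → Nadia and Sofia overlap.
That's a conflict, so the schedule is not conflict-free.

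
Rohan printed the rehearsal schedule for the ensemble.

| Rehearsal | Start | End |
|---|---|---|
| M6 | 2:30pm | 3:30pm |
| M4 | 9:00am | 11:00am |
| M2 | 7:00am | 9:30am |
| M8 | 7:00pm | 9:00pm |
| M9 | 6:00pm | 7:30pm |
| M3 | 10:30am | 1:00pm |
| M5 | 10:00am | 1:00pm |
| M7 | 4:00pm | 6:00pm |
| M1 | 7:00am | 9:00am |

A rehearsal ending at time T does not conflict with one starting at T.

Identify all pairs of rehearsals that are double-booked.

M1 & M2, M2 & M4, M3 & M4, M3 & M5, M4 & M5, M8 & M9

Sorted by start: M1, M2, M4, M5, M3, M6, M7, M9, M8.
M2 starts before M1 ends → M1 and M2 overlap.
M4 starts exactly when M1 ends (back-to-back, no overlap), so nothing later overlaps M1 either.
M4 starts before M2 ends → M2 and M4 overlap.
M5 starts after M2 ends, so nothing later overlaps M2 either.
M5 starts before M4 ends → M4 and M5 overlap.
M3 starts before M4 ends → M4 and M3 overlap.
M6 starts after M4 ends, so nothing later overlaps M4 either.
M3 starts before M5 ends → M5 and M3 overlap.
M6 starts after M5 ends, so nothing later overlaps M5 either.
M6 starts after M3 ends, so nothing later overlaps M3 either.
M7 starts after M6 ends, so nothing later overlaps M6 either.
M9 starts exactly when M7 ends (back-to-back, no overlap), so nothing later overlaps M7 either.
M8 starts before M9 ends → M9 and M8 overlap.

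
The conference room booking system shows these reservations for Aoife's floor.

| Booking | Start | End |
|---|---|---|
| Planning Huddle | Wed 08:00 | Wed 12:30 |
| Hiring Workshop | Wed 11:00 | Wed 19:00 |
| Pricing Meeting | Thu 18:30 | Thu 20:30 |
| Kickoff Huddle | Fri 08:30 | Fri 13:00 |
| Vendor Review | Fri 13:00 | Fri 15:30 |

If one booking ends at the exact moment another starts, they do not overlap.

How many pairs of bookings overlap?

Sorted by start: Planning Huddle, Hiring Workshop, Pricing Meeting, Kickoff Huddle, Vendor Review.
Hiring Workshop starts before Planning Huddle ends → Planning Huddle and Hiring Workshop overlap.
Pricing Meeting starts after Planning Huddle ends, so nothing later overlaps Planning Huddle either.
Pricing Meeting starts after Hiring Workshop ends, so nothing later overlaps Hiring Workshop either.
Kickoff Huddle starts after Pricing Meeting ends, so nothing later overlaps Pricing Meeting either.
Vendor Review starts exactly when Kickoff Huddle ends (back-to-back, no overlap).
Overlapping pairs: Hiring Workshop & Planning Huddle — 1 in total.

1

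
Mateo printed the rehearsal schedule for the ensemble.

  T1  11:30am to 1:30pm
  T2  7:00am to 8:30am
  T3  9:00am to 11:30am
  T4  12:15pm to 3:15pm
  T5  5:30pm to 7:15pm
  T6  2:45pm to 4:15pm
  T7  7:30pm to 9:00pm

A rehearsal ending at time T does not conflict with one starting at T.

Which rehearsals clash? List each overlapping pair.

T1 & T4, T4 & T6

Sorted by start: T2, T3, T1, T4, T6, T5, T7.
T3 starts after T2 ends, so T2 has no further overlaps.
T1 starts exactly when T3 ends (back-to-back, no overlap), so T3 has no further overlaps.
T4 starts before T1 ends → T1 and T4 overlap.
T6 starts after T1 ends, so T1 has no further overlaps.
T6 starts before T4 ends → T4 and T6 overlap.
T5 starts after T4 ends, so T4 has no further overlaps.
T5 starts after T6 ends, so T6 has no further overlaps.
T7 starts after T5 ends.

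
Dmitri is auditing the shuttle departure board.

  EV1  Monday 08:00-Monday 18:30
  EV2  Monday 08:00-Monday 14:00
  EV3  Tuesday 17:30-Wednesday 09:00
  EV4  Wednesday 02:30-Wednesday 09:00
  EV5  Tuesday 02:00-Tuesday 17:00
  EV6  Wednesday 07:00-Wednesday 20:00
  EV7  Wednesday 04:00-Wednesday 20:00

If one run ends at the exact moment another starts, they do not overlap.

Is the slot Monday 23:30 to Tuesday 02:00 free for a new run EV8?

Yes — the slot is free

EV1: ends Monday 18:30 at or before EV8 starts Monday 23:30 → clear.
EV2: ends Monday 14:00 at or before EV8 starts Monday 23:30 → clear.
EV5: starts Tuesday 02:00 at or after EV8 ends Tuesday 02:00 → clear.
EV3: starts Tuesday 17:30 at or after EV8 ends Tuesday 02:00 → clear.
EV4: starts Wednesday 02:30 at or after EV8 ends Tuesday 02:00 → clear.
EV7: starts Wednesday 04:00 at or after EV8 ends Tuesday 02:00 → clear.
EV6: starts Wednesday 07:00 at or after EV8 ends Tuesday 02:00 → clear.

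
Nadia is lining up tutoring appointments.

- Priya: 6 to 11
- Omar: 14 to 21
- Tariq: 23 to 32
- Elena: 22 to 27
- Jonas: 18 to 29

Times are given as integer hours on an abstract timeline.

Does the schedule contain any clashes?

Yes

Sorted by start: Priya, Omar, Jonas, Elena, Tariq.
Omar starts after Priya ends, so nothing later overlaps Priya either.
Jonas starts before Omar ends → Omar and Jonas overlap.
That's a conflict, so the schedule is not conflict-free.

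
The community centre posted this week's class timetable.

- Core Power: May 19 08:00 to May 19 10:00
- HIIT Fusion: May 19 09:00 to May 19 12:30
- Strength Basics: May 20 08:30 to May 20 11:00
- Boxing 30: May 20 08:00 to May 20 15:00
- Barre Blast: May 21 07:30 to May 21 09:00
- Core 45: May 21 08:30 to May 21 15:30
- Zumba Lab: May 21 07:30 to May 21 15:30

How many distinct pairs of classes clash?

5

Sorted by start: Core Power, HIIT Fusion, Boxing 30, Strength Basics, Barre Blast, Zumba Lab, Core 45.
HIIT Fusion starts before Core Power ends → Core Power and HIIT Fusion overlap.
Boxing 30 starts after Core Power ends, so nothing later overlaps Core Power either.
Boxing 30 starts after HIIT Fusion ends, so nothing later overlaps HIIT Fusion either.
Strength Basics starts before Boxing 30 ends → Boxing 30 and Strength Basics overlap.
Barre Blast starts after Boxing 30 ends, so nothing later overlaps Boxing 30 either.
Barre Blast starts after Strength Basics ends, so nothing later overlaps Strength Basics either.
Zumba Lab starts before Barre Blast ends → Barre Blast and Zumba Lab overlap.
Core 45 starts before Barre Blast ends → Barre Blast and Core 45 overlap.
Core 45 starts before Zumba Lab ends → Zumba Lab and Core 45 overlap.
Overlapping pairs: Barre Blast & Core 45, Barre Blast & Zumba Lab, Boxing 30 & Strength Basics, Core 45 & Zumba Lab, Core Power & HIIT Fusion — 5 in total.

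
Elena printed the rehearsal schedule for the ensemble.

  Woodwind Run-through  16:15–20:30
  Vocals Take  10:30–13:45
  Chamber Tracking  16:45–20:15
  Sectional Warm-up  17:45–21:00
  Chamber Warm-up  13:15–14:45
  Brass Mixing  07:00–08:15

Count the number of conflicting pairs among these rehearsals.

Sorted by start: Brass Mixing, Vocals Take, Chamber Warm-up, Woodwind Run-through, Chamber Tracking, Sectional Warm-up.
Vocals Take starts after Brass Mixing ends — done with Brass Mixing.
Chamber Warm-up starts before Vocals Take ends → Vocals Take and Chamber Warm-up overlap.
Woodwind Run-through starts after Vocals Take ends — done with Vocals Take.
Woodwind Run-through starts after Chamber Warm-up ends — done with Chamber Warm-up.
Chamber Tracking starts before Woodwind Run-through ends → Woodwind Run-through and Chamber Tracking overlap.
Sectional Warm-up starts before Woodwind Run-through ends → Woodwind Run-through and Sectional Warm-up overlap.
Sectional Warm-up starts before Chamber Tracking ends → Chamber Tracking and Sectional Warm-up overlap.
Overlapping pairs: Chamber Tracking & Sectional Warm-up, Chamber Tracking & Woodwind Run-through, Chamber Warm-up & Vocals Take, Sectional Warm-up & Woodwind Run-through — 4 in total.

4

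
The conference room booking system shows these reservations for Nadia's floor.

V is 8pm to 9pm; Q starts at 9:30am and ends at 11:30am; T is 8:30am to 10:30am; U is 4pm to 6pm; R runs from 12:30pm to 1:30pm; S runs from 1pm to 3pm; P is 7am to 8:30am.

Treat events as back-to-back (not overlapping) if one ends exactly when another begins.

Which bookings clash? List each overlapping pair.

Sorted by start: P, T, Q, R, S, U, V.
T starts exactly when P ends (back-to-back, no overlap) — done with P.
Q starts before T ends → T and Q overlap.
R starts after T ends — done with T.
R starts after Q ends — done with Q.
S starts before R ends → R and S overlap.
U starts after R ends — done with R.
U starts after S ends — done with S.
V starts after U ends.

Q & T, R & S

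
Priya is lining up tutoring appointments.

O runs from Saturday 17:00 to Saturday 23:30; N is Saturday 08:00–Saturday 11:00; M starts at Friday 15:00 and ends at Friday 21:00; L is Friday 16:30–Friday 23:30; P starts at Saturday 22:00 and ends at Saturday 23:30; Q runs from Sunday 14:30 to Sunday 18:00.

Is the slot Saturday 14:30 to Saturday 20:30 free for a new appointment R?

No — it overlaps O

M: ends Friday 21:00 at or before R starts Saturday 14:30 → clear.
L: ends Friday 23:30 at or before R starts Saturday 14:30 → clear.
N: ends Saturday 11:00 at or before R starts Saturday 14:30 → clear.
O: starts Saturday 17:00 before R ends Saturday 20:30, and ends Saturday 23:30 after R starts Saturday 14:30 → overlap.
P: starts Saturday 22:00 at or after R ends Saturday 20:30 → clear.
Q: starts Sunday 14:30 at or after R ends Saturday 20:30 → clear.
R overlaps O.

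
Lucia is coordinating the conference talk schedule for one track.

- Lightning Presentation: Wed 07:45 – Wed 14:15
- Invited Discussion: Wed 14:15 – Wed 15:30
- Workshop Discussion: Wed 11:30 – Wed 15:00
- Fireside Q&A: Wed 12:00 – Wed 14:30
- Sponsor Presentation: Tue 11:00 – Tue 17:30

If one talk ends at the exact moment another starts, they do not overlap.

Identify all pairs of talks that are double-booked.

Sorted by start: Sponsor Presentation, Lightning Presentation, Workshop Discussion, Fireside Q&A, Invited Discussion.
Lightning Presentation starts after Sponsor Presentation ends, so nothing later overlaps Sponsor Presentation either.
Workshop Discussion starts before Lightning Presentation ends → Lightning Presentation and Workshop Discussion overlap.
Fireside Q&A starts before Lightning Presentation ends → Lightning Presentation and Fireside Q&A overlap.
Invited Discussion starts exactly when Lightning Presentation ends (back-to-back, no overlap).
Fireside Q&A starts before Workshop Discussion ends → Workshop Discussion and Fireside Q&A overlap.
Invited Discussion starts before Workshop Discussion ends → Workshop Discussion and Invited Discussion overlap.
Invited Discussion starts before Fireside Q&A ends → Fireside Q&A and Invited Discussion overlap.

Fireside Q&A & Invited Discussion, Fireside Q&A & Lightning Presentation, Fireside Q&A & Workshop Discussion, Invited Discussion & Workshop Discussion, Lightning Presentation & Workshop Discussion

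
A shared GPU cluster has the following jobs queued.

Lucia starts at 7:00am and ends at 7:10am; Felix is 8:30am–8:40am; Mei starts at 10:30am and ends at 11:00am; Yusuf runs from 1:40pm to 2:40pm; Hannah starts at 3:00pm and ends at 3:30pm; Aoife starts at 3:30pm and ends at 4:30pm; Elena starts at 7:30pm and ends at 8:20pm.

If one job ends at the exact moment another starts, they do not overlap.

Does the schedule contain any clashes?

Sorted by start: Lucia, Felix, Mei, Yusuf, Hannah, Aoife, Elena.
Felix starts after Lucia ends, so Lucia has no further overlaps.
Mei starts after Felix ends, so Felix has no further overlaps.
Yusuf starts after Mei ends, so Mei has no further overlaps.
Hannah starts after Yusuf ends, so Yusuf has no further overlaps.
Aoife starts exactly when Hannah ends (back-to-back, no overlap), so Hannah has no further overlaps.
Elena starts after Aoife ends.
Every pair is clear; the schedule has no overlaps.

No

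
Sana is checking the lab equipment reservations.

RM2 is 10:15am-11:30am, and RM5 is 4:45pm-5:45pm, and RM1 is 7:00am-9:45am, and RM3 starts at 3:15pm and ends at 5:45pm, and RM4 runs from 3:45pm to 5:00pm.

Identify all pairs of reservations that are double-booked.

Sorted by start: RM1, RM2, RM3, RM4, RM5.
RM2 starts after RM1 ends; RM1 is clear from here.
RM3 starts after RM2 ends; RM2 is clear from here.
RM4 starts before RM3 ends → RM3 and RM4 overlap.
RM5 starts before RM3 ends → RM3 and RM5 overlap.
RM5 starts before RM4 ends → RM4 and RM5 overlap.

RM3 & RM4, RM3 & RM5, RM4 & RM5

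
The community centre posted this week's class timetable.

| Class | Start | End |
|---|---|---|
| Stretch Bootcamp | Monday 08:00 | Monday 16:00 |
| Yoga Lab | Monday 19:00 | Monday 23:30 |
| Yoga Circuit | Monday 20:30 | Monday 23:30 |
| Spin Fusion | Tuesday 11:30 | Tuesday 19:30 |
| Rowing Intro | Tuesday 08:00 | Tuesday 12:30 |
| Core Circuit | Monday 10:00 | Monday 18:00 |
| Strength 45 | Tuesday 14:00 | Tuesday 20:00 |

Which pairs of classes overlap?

Two intervals overlap when each starts before the other ends.
Sorted by start: Stretch Bootcamp, Core Circuit, Yoga Lab, Yoga Circuit, Rowing Intro, Spin Fusion, Strength 45.
Core Circuit starts before Stretch Bootcamp ends → Stretch Bootcamp and Core Circuit overlap.
Yoga Lab starts after Stretch Bootcamp ends — done with Stretch Bootcamp.
Yoga Lab starts after Core Circuit ends — done with Core Circuit.
Yoga Circuit starts before Yoga Lab ends → Yoga Lab and Yoga Circuit overlap.
Rowing Intro starts after Yoga Lab ends — done with Yoga Lab.
Rowing Intro starts after Yoga Circuit ends — done with Yoga Circuit.
Spin Fusion starts before Rowing Intro ends → Rowing Intro and Spin Fusion overlap.
Strength 45 starts after Rowing Intro ends.
Strength 45 starts before Spin Fusion ends → Spin Fusion and Strength 45 overlap.

Core Circuit & Stretch Bootcamp, Rowing Intro & Spin Fusion, Spin Fusion & Strength 45, Yoga Circuit & Yoga Lab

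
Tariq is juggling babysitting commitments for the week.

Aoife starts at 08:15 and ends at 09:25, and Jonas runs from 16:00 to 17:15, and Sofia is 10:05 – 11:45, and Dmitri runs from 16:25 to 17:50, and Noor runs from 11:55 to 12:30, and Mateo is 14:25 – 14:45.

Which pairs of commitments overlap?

Dmitri & Jonas

Check each pair: they overlap iff neither finishes before the other starts.
Sorted by start: Aoife, Sofia, Noor, Mateo, Jonas, Dmitri.
Sofia starts after Aoife ends, so Aoife has no further overlaps.
Noor starts after Sofia ends, so Sofia has no further overlaps.
Mateo starts after Noor ends, so Noor has no further overlaps.
Jonas starts after Mateo ends, so Mateo has no further overlaps.
Dmitri starts before Jonas ends → Jonas and Dmitri overlap.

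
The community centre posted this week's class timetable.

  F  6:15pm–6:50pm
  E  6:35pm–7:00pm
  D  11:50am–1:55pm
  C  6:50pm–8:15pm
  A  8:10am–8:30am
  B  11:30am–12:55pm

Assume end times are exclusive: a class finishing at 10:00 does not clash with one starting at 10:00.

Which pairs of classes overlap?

B & D, C & E, E & F

Sorted by start: A, B, D, F, E, C.
B starts after A ends, so nothing later overlaps A either.
D starts before B ends → B and D overlap.
F starts after B ends, so nothing later overlaps B either.
F starts after D ends, so nothing later overlaps D either.
E starts before F ends → F and E overlap.
C starts exactly when F ends (back-to-back, no overlap).
C starts before E ends → E and C overlap.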